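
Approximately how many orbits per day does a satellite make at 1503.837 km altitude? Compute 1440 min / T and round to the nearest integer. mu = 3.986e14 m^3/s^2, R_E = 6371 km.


r = 7.874837e+06 m
T = 2*pi*sqrt(r^3/mu) = 6954.6228 s = 115.9104 min
revs/day = 1440 / 115.9104 = 12.4234
Rounded: 12 revolutions per day

12 revolutions per day


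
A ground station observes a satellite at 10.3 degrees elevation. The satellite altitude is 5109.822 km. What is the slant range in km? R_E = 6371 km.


h = 5109.822 km, el = 10.3 deg
d = -R_E*sin(el) + sqrt((R_E*sin(el))^2 + 2*R_E*h + h^2)
d = -6371.0000*sin(0.1797689) + sqrt((6371.0000*0.1788022)^2 + 2*6371.0000*5109.822 + 5109.822^2)
d = 8479.4421 km

8479.4421 km


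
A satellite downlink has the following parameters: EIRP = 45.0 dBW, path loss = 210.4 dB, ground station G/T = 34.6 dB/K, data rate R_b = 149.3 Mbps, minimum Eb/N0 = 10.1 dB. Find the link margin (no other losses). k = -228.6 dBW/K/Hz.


C/N0 = EIRP - FSPL + G/T - k = 45.0 - 210.4 + 34.6 - (-228.6)
C/N0 = 97.8000 dB-Hz
R_b = 149.3 Mbps = 1.493e+08 bps -> 10*log10(R_b) = 81.7406 dB-Hz
Eb/N0 = C/N0 - 10*log10(R_b) = 97.8000 - 81.7406 = 16.0594 dB
Margin = Eb/N0 - Eb/N0_req = 16.0594 - 10.1 = 5.9594 dB (link closes)

5.9594 dB


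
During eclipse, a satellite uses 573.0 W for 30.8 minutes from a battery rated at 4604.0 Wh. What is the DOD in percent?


E_used = P * t / 60 = 573.0 * 30.8 / 60 = 294.1400 Wh
DOD = E_used / E_total * 100 = 294.1400 / 4604.0 * 100
DOD = 6.3888 %

6.3888 %


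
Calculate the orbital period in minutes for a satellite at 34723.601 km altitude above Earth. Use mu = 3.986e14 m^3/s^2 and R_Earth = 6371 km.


r = 41094.6010 km = 4.1094601e+07 m
T = 2*pi*sqrt(r^3/mu) = 2*pi*sqrt(6.9399174e+22 / 3.986e14)
T = 82906.4603 s = 1381.7743 min

1381.7743 minutes


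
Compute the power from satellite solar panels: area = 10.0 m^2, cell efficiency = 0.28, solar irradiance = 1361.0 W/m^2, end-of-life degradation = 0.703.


P = area * eta * S * degradation
P = 10.0 * 0.28 * 1361.0 * 0.703
P = 2678.9924 W

2678.9924 W


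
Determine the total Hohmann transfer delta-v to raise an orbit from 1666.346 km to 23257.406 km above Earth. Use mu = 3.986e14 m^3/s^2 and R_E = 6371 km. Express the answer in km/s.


r1 = 8037.3460 km = 8.037346e+06 m
r2 = 29628.4060 km = 2.9628406e+07 m
dv1 = sqrt(mu/r1)*(sqrt(2*r2/(r1+r2)) - 1) = 1790.7338 m/s
dv2 = sqrt(mu/r2)*(1 - sqrt(2*r1/(r1+r2))) = 1271.7330 m/s
total dv = |dv1| + |dv2| = 1790.7338 + 1271.7330 = 3062.4669 m/s = 3.0625 km/s

3.0625 km/s


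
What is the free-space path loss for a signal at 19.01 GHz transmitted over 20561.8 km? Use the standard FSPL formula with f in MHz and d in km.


f = 19.01 GHz = 19010.0000 MHz
d = 20561.8 km
FSPL = 32.44 + 20*log10(19010.0000) + 20*log10(20561.8)
FSPL = 32.44 + 85.5796 + 86.2612
FSPL = 204.2809 dB

204.2809 dB


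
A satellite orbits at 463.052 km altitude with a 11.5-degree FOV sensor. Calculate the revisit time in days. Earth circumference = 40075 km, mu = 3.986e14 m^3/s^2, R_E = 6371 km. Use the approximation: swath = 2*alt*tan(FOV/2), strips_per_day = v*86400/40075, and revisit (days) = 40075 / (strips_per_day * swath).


swath = 2*463.052*tan(0.1003564) = 93.2538 km
v = sqrt(mu/r) = 7637.1181 m/s = 7.6371 km/s
strips/day = v*86400/40075 = 7.6371*86400/40075 = 16.4653
coverage/day = strips * swath = 16.4653 * 93.2538 = 1535.4515 km
revisit = 40075 / 1535.4515 = 26.0998 days

26.0998 days


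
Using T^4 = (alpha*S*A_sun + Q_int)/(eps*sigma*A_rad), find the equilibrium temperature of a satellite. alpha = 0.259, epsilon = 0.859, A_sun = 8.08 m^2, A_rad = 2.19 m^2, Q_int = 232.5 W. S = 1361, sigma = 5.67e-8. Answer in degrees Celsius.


Numerator = alpha*S*A_sun + Q_int = 0.259*1361*8.08 + 232.5 = 3080.6919 W
Denominator = eps*sigma*A_rad = 0.859*5.67e-8*2.19 = 1.0666461e-07 W/K^4
T^4 = 2.8882044e+10 K^4
T = 412.2465 K = 139.0965 C

139.0965 degrees Celsius


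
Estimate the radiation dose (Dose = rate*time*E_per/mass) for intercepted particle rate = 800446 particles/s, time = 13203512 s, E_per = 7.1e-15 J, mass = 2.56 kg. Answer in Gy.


Total energy deposited = rate * time * E_per
  = 800446 * 13203512 * 7.1e-15 = 0.07503776 J
Dose = E_total / mass = 0.07503776 / 2.56
Dose = 0.02931162 Gy

0.0293 Gy


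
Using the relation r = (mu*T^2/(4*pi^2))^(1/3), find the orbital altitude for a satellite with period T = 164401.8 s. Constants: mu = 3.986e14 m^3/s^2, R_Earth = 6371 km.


T = 164401.8 s
r = (mu*T^2/(4*pi^2))^(1/3) = (3.986e14 * 164401.8^2 / (4*pi^2))^(1/3)
r = 6.486298e+07 m = 64862.9801 km
alt = r - R_E = 64862.9801 - 6371 = 58491.9801 km

58491.9801 km


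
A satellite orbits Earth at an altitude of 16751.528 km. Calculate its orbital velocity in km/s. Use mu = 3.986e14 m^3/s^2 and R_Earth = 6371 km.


r = R_E + alt = 6371.0 + 16751.528 = 23122.5280 km = 2.3122528e+07 m
v = sqrt(mu/r) = sqrt(3.986e14 / 2.3122528e+07) = 4151.9392 m/s = 4.1519 km/s

4.1519 km/s


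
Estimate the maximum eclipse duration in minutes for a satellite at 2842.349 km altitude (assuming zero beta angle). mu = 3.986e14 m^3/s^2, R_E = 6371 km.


r = 9213.3490 km
T = 146.6852 min
Eclipse fraction = arcsin(R_E/r)/pi = arcsin(6371.0000/9213.3490)/pi
= arcsin(0.6914967)/pi = 0.2430483
Eclipse duration = 0.2430483 * 146.6852 = 35.6516 min

35.6516 minutes


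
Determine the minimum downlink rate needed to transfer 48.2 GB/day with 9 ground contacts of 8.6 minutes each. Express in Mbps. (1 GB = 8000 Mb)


total contact time = 9 * 8.6 * 60 = 4644.0000 s
data = 48.2 GB = 385600.0000 Mb
rate = 385600.0000 / 4644.0000 = 83.0319 Mbps

83.0319 Mbps


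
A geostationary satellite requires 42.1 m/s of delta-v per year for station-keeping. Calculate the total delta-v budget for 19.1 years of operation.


dV = rate * years = 42.1 * 19.1
dV = 804.1100 m/s

804.1100 m/s


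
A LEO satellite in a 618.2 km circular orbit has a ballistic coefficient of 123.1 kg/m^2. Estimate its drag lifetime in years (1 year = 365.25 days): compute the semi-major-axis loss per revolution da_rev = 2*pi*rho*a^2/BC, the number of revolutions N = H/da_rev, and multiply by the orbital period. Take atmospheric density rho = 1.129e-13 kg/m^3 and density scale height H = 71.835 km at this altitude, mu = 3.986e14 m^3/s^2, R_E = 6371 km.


a = R_E + alt = 6989.2000 km = 6.9892e+06 m
da_rev = 2*pi*rho*a^2/BC = 2*pi*1.129e-13*(6.9892e+06)^2/123.1 = 0.281495006 m per revolution
N = H/da_rev = 71835.0000 m / 0.281495006 m = 255191.0285 revolutions
P = 2*pi*sqrt(a^3/mu) = 5815.0362 s
lifetime = N*P = 255191.0285 * 5815.0362 = 1.4839451e+09 s = 17175.2902 days
years = 17175.2902 / 365.25 = 47.0234 years

47.0234 years


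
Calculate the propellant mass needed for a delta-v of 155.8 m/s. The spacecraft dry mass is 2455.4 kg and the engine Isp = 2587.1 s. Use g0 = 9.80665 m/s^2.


ve = Isp * g0 = 2587.1 * 9.80665 = 25370.784215 m/s
mass ratio = exp(dv/ve) = exp(155.8/25370.784215) = 1.00615982
m_prop = m_dry * (mr - 1) = 2455.4 * (1.00615982 - 1)
m_prop = 15.1248 kg

15.1248 kg


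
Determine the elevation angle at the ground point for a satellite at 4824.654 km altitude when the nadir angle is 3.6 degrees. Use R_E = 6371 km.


r = R_E + alt = 11195.6540 km
Law of sines in the satellite / Earth-center / ground-point triangle:
  sin(nadir)/R_E = sin(90 + el)/r  =>  cos(el) = (r/R_E)*sin(nadir)
cos(el) = (11195.6540 / 6371.0000) * sin(3.6 deg) = 0.1103408
el = arccos(0.1103408) = 83.6650 deg
(Earth-central angle = 90 - nadir - el = 2.7350 deg)

83.6650 degrees


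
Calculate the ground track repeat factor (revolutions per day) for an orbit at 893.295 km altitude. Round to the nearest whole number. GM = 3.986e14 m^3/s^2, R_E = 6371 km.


r = 7.264295e+06 m
T = 2*pi*sqrt(r^3/mu) = 6161.7125 s = 102.6952 min
revs/day = 1440 / 102.6952 = 14.0221
Rounded: 14 revolutions per day

14 revolutions per day


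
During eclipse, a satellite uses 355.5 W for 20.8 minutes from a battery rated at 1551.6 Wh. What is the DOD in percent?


E_used = P * t / 60 = 355.5 * 20.8 / 60 = 123.2400 Wh
DOD = E_used / E_total * 100 = 123.2400 / 1551.6 * 100
DOD = 7.9428 %

7.9428 %


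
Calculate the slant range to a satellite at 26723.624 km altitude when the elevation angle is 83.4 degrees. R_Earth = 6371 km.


h = 26723.624 km, el = 83.4 deg
d = -R_E*sin(el) + sqrt((R_E*sin(el))^2 + 2*R_E*h + h^2)
d = -6371.0000*sin(1.4556) + sqrt((6371.0000*0.9933728)^2 + 2*6371.0000*26723.624 + 26723.624^2)
d = 26757.7439 km

26757.7439 km


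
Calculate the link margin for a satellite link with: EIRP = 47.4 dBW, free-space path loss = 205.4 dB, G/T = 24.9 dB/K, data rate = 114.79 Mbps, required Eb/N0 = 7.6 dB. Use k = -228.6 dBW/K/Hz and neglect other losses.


C/N0 = EIRP - FSPL + G/T - k = 47.4 - 205.4 + 24.9 - (-228.6)
C/N0 = 95.5000 dB-Hz
R_b = 114.79 Mbps = 1.1479e+08 bps -> 10*log10(R_b) = 80.5990 dB-Hz
Eb/N0 = C/N0 - 10*log10(R_b) = 95.5000 - 80.5990 = 14.9010 dB
Margin = Eb/N0 - Eb/N0_req = 14.9010 - 7.6 = 7.3010 dB (link closes)

7.3010 dB


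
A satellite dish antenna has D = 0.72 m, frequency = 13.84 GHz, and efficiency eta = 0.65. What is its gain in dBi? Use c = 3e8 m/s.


lambda = c/f = 3e8 / 1.384e+10 = 0.0216763 m
G = eta*(pi*D/lambda)^2 = 0.65*(pi*0.72/0.0216763)^2
G = 7077.9545 (linear)
G = 10*log10(7077.9545) = 38.4991 dBi

38.4991 dBi


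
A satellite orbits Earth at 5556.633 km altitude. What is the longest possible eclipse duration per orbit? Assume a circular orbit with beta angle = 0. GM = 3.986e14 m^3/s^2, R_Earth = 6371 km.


r = 11927.6330 km
T = 216.0685 min
Eclipse fraction = arcsin(R_E/r)/pi = arcsin(6371.0000/11927.6330)/pi
= arcsin(0.5341378)/pi = 0.1793637
Eclipse duration = 0.1793637 * 216.0685 = 38.7548 min

38.7548 minutes


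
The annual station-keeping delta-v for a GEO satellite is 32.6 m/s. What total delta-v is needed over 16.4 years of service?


dV = rate * years = 32.6 * 16.4
dV = 534.6400 m/s

534.6400 m/s


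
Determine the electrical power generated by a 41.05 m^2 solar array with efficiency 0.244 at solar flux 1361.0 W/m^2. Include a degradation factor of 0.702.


P = area * eta * S * degradation
P = 41.05 * 0.244 * 1361.0 * 0.702
P = 9569.6978 W

9569.6978 W


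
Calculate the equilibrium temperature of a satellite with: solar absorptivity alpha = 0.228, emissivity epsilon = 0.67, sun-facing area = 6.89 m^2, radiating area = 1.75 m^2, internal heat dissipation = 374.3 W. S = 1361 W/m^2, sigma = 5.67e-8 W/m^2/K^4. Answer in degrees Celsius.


Numerator = alpha*S*A_sun + Q_int = 0.228*1361*6.89 + 374.3 = 2512.3221 W
Denominator = eps*sigma*A_rad = 0.67*5.67e-8*1.75 = 6.648075e-08 W/K^4
T^4 = 3.7790219e+10 K^4
T = 440.9048 K = 167.7548 C

167.7548 degrees Celsius


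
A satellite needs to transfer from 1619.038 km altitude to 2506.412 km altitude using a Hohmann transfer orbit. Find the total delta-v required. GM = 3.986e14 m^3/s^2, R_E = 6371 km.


r1 = 7990.0380 km = 7.990038e+06 m
r2 = 8877.4120 km = 8.877412e+06 m
dv1 = sqrt(mu/r1)*(sqrt(2*r2/(r1+r2)) - 1) = 183.4083 m/s
dv2 = sqrt(mu/r2)*(1 - sqrt(2*r1/(r1+r2))) = 178.6408 m/s
total dv = |dv1| + |dv2| = 183.4083 + 178.6408 = 362.0492 m/s = 0.3620492 km/s

0.3620 km/s


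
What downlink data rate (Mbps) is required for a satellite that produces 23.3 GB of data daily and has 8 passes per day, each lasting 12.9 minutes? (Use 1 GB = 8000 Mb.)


total contact time = 8 * 12.9 * 60 = 6192.0000 s
data = 23.3 GB = 186400.0000 Mb
rate = 186400.0000 / 6192.0000 = 30.1034 Mbps

30.1034 Mbps


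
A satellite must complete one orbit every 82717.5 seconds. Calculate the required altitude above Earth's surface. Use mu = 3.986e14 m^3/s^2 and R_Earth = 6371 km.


T = 82717.5 s
r = (mu*T^2/(4*pi^2))^(1/3) = (3.986e14 * 82717.5^2 / (4*pi^2))^(1/3)
r = 4.1032135e+07 m = 41032.1354 km
alt = r - R_E = 41032.1354 - 6371 = 34661.1354 km

34661.1354 km


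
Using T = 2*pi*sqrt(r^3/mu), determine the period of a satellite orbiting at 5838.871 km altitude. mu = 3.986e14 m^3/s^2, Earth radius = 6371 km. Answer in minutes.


r = 12209.8710 km = 1.2209871e+07 m
T = 2*pi*sqrt(r^3/mu) = 2*pi*sqrt(1.8202592e+21 / 3.986e14)
T = 13426.9643 s = 223.7827 min

223.7827 minutes


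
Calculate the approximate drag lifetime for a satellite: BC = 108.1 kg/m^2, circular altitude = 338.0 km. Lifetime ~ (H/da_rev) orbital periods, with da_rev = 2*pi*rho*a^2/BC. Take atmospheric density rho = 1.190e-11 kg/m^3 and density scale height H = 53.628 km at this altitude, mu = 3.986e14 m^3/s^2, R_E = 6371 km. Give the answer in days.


a = R_E + alt = 6709.0000 km = 6.709e+06 m
da_rev = 2*pi*rho*a^2/BC = 2*pi*1.190e-11*(6.709e+06)^2/108.1 = 31.132695 m per revolution
N = H/da_rev = 53628.0000 m / 31.132695 m = 1722.5621 revolutions
P = 2*pi*sqrt(a^3/mu) = 5468.8739 s
lifetime = N*P = 1722.5621 * 5468.8739 = 9.4204748e+06 s = 109.0333 days

109.0333 days


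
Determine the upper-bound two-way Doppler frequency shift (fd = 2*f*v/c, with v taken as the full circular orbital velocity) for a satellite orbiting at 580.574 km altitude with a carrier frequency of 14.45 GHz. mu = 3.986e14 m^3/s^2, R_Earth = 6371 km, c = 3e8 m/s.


r = 6.951574e+06 m
v = sqrt(mu/r) = 7572.2871 m/s (worst-case radial velocity)
f = 14.45 GHz = 1.445e+10 Hz
fd = 2*f*v/c = 2*1.445e+10*7572.2871/3.0e+08
fd = 729463.6579 Hz

729463.6579 Hz


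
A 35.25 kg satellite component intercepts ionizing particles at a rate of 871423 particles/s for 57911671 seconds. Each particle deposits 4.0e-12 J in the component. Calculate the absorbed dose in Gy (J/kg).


Total energy deposited = rate * time * E_per
  = 871423 * 57911671 * 4.0e-12 = 201.8622 J
Dose = E_total / mass = 201.8622 / 35.25
Dose = 5.7266 Gy

5.7266 Gy


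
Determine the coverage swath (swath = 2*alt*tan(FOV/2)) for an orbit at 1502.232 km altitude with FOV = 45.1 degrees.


FOV = 45.1 deg = 0.7871435 rad
swath = 2 * alt * tan(FOV/2) = 2 * 1502.232 * tan(0.3935717)
swath = 2 * 1502.232 * 0.4152363
swath = 1247.5626 km

1247.5626 km


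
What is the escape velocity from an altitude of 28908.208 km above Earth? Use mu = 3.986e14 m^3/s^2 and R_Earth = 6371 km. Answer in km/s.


r = 6371.0 + 28908.208 = 35279.2080 km = 3.5279208e+07 m
v_esc = sqrt(2*mu/r) = sqrt(2*3.986e14 / 3.5279208e+07)
v_esc = 4753.6175 m/s = 4.7536 km/s

4.7536 km/s


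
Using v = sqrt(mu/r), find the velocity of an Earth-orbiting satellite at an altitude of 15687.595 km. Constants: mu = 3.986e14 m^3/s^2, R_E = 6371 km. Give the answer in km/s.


r = R_E + alt = 6371.0 + 15687.595 = 22058.5950 km = 2.2058595e+07 m
v = sqrt(mu/r) = sqrt(3.986e14 / 2.2058595e+07) = 4250.8886 m/s = 4.2509 km/s

4.2509 km/s


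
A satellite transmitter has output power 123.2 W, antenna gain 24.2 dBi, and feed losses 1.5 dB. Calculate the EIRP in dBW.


Pt = 123.2 W = 20.9061 dBW
EIRP = Pt_dBW + Gt - losses = 20.9061 + 24.2 - 1.5 = 43.6061 dBW

43.6061 dBW


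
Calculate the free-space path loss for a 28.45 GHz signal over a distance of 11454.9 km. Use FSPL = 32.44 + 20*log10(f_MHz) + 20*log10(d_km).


f = 28.45 GHz = 28450.0000 MHz
d = 11454.9 km
FSPL = 32.44 + 20*log10(28450.0000) + 20*log10(11454.9)
FSPL = 32.44 + 89.0816 + 81.1798
FSPL = 202.7015 dB

202.7015 dB


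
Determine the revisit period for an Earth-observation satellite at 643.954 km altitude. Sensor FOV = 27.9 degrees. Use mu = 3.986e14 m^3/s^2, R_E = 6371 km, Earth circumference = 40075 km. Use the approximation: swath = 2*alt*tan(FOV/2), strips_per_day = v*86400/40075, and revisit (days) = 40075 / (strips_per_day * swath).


swath = 2*643.954*tan(0.2434734) = 319.9180 km
v = sqrt(mu/r) = 7538.0017 m/s = 7.5380 km/s
strips/day = v*86400/40075 = 7.5380*86400/40075 = 16.2516
coverage/day = strips * swath = 16.2516 * 319.9180 = 5199.1834 km
revisit = 40075 / 5199.1834 = 7.7079 days

7.7079 days


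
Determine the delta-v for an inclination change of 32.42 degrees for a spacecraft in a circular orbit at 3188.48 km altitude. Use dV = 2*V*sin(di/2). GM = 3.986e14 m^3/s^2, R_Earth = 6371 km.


r = 9559.4800 km = 9.55948e+06 m
V = sqrt(mu/r) = 6457.3082 m/s
di = 32.42 deg = 0.5658357 rad
dV = 2*V*sin(di/2) = 2*6457.3082*sin(0.2829179)
dV = 3605.2276 m/s = 3.6052 km/s

3.6052 km/s


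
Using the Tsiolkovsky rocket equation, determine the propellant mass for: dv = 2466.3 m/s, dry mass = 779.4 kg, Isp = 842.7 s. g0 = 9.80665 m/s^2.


ve = Isp * g0 = 842.7 * 9.80665 = 8264.063955 m/s
mass ratio = exp(dv/ve) = exp(2466.3/8264.063955) = 1.34775023
m_prop = m_dry * (mr - 1) = 779.4 * (1.34775023 - 1)
m_prop = 271.0365 kg

271.0365 kg


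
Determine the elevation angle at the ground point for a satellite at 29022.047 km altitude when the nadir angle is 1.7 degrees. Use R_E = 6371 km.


r = R_E + alt = 35393.0470 km
Law of sines in the satellite / Earth-center / ground-point triangle:
  sin(nadir)/R_E = sin(90 + el)/r  =>  cos(el) = (r/R_E)*sin(nadir)
cos(el) = (35393.0470 / 6371.0000) * sin(1.7 deg) = 0.164806
el = arccos(0.164806) = 80.5140 deg
(Earth-central angle = 90 - nadir - el = 7.7860 deg)

80.5140 degrees


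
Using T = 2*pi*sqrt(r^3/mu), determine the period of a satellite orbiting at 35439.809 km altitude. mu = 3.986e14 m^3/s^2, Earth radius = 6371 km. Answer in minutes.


r = 41810.8090 km = 4.1810809e+07 m
T = 2*pi*sqrt(r^3/mu) = 2*pi*sqrt(7.3091304e+22 / 3.986e14)
T = 85083.2513 s = 1418.0542 min

1418.0542 minutes


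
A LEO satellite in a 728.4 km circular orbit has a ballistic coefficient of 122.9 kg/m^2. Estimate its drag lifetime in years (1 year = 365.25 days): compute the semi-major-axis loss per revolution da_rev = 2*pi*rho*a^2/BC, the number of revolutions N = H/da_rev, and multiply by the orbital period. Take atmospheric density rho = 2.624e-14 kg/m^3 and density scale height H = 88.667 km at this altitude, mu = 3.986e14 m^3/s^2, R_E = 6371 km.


a = R_E + alt = 7099.4000 km = 7.0994e+06 m
da_rev = 2*pi*rho*a^2/BC = 2*pi*2.624e-14*(7.0994e+06)^2/122.9 = 0.0676137633 m per revolution
N = H/da_rev = 88667.0000 m / 0.0676137633 m = 1.311375e+06 revolutions
P = 2*pi*sqrt(a^3/mu) = 5953.1070 s
lifetime = N*P = 1.311375e+06 * 5953.1070 = 7.8067558e+09 s = 90355.9703 days
years = 90355.9703 / 365.25 = 247.3812 years

247.3812 years


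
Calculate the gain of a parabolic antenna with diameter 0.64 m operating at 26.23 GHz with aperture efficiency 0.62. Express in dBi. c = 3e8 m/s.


lambda = c/f = 3e8 / 2.623e+10 = 0.01143729 m
G = eta*(pi*D/lambda)^2 = 0.62*(pi*0.64/0.01143729)^2
G = 19160.4390 (linear)
G = 10*log10(19160.4390) = 42.8241 dBi

42.8241 dBi


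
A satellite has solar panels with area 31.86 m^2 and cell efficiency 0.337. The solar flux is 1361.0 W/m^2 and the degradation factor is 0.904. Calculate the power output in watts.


P = area * eta * S * degradation
P = 31.86 * 0.337 * 1361.0 * 0.904
P = 13209.9821 W

13209.9821 W


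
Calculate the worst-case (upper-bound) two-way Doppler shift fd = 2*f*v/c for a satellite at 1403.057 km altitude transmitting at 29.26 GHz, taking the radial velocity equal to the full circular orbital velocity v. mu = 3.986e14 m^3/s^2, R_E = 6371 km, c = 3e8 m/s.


r = 7.774057e+06 m
v = sqrt(mu/r) = 7160.5237 m/s (worst-case radial velocity)
f = 29.26 GHz = 2.926e+10 Hz
fd = 2*f*v/c = 2*2.926e+10*7160.5237/3.0e+08
fd = 1.3967795e+06 Hz

1.3968e+06 Hz


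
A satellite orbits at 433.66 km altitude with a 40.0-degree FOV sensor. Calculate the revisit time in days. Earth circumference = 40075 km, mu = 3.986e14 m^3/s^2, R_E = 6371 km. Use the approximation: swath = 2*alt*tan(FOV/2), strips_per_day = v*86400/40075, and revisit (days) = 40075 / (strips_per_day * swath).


swath = 2*433.66*tan(0.3490659) = 315.6787 km
v = sqrt(mu/r) = 7653.5942 m/s = 7.6536 km/s
strips/day = v*86400/40075 = 7.6536*86400/40075 = 16.5008
coverage/day = strips * swath = 16.5008 * 315.6787 = 5208.9582 km
revisit = 40075 / 5208.9582 = 7.6935 days

7.6935 days


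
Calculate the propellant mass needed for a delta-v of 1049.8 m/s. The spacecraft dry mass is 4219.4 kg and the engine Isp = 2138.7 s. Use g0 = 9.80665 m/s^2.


ve = Isp * g0 = 2138.7 * 9.80665 = 20973.482355 m/s
mass ratio = exp(dv/ve) = exp(1049.8/20973.482355) = 1.05132753
m_prop = m_dry * (mr - 1) = 4219.4 * (1.05132753 - 1)
m_prop = 216.5714 kg

216.5714 kg


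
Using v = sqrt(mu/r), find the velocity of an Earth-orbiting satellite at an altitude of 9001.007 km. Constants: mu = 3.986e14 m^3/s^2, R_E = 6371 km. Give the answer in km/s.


r = R_E + alt = 6371.0 + 9001.007 = 15372.0070 km = 1.5372007e+07 m
v = sqrt(mu/r) = sqrt(3.986e14 / 1.5372007e+07) = 5092.1755 m/s = 5.0922 km/s

5.0922 km/s


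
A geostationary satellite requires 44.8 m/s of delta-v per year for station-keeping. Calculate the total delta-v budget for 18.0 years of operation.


dV = rate * years = 44.8 * 18.0
dV = 806.4000 m/s

806.4000 m/s


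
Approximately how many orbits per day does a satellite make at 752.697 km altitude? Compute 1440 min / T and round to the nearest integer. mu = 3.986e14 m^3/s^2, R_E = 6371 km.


r = 7.123697e+06 m
T = 2*pi*sqrt(r^3/mu) = 5983.6940 s = 99.7282 min
revs/day = 1440 / 99.7282 = 14.4392
Rounded: 14 revolutions per day

14 revolutions per day


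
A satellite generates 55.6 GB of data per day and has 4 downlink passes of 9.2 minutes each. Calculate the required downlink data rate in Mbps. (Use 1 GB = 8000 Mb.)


total contact time = 4 * 9.2 * 60 = 2208.0000 s
data = 55.6 GB = 444800.0000 Mb
rate = 444800.0000 / 2208.0000 = 201.4493 Mbps

201.4493 Mbps


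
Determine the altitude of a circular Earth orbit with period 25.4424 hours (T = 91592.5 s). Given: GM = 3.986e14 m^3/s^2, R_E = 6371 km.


T = 91592.5 s
r = (mu*T^2/(4*pi^2))^(1/3) = (3.986e14 * 91592.5^2 / (4*pi^2))^(1/3)
r = 4.3916979e+07 m = 43916.9794 km
alt = r - R_E = 43916.9794 - 6371 = 37545.9794 km

37545.9794 km


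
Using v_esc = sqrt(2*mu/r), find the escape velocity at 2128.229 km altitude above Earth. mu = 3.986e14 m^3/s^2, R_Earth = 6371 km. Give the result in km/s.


r = 6371.0 + 2128.229 = 8499.2290 km = 8.499229e+06 m
v_esc = sqrt(2*mu/r) = sqrt(2*3.986e14 / 8.499229e+06)
v_esc = 9684.8719 m/s = 9.6849 km/s

9.6849 km/s


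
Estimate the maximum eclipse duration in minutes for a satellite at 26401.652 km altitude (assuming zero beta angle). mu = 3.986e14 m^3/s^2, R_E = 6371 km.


r = 32772.6520 km
T = 984.0731 min
Eclipse fraction = arcsin(R_E/r)/pi = arcsin(6371.0000/32772.6520)/pi
= arcsin(0.1943999)/pi = 0.06227594
Eclipse duration = 0.06227594 * 984.0731 = 61.2841 min

61.2841 minutes


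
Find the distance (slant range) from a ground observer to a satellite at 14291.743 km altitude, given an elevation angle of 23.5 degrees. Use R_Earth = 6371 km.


h = 14291.743 km, el = 23.5 deg
d = -R_E*sin(el) + sqrt((R_E*sin(el))^2 + 2*R_E*h + h^2)
d = -6371.0000*sin(0.4101524) + sqrt((6371.0000*0.3987491)^2 + 2*6371.0000*14291.743 + 14291.743^2)
d = 17279.0826 km

17279.0826 km


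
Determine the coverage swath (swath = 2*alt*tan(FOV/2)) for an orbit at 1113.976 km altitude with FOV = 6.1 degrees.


FOV = 6.1 deg = 0.1064651 rad
swath = 2 * alt * tan(FOV/2) = 2 * 1113.976 * tan(0.05323254)
swath = 2 * 1113.976 * 0.05328288
swath = 118.7117 km

118.7117 km


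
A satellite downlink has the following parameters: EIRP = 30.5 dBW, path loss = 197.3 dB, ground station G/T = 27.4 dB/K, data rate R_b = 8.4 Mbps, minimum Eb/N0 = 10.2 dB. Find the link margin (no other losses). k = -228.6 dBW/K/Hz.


C/N0 = EIRP - FSPL + G/T - k = 30.5 - 197.3 + 27.4 - (-228.6)
C/N0 = 89.2000 dB-Hz
R_b = 8.4 Mbps = 8.4e+06 bps -> 10*log10(R_b) = 69.2428 dB-Hz
Eb/N0 = C/N0 - 10*log10(R_b) = 89.2000 - 69.2428 = 19.9572 dB
Margin = Eb/N0 - Eb/N0_req = 19.9572 - 10.2 = 9.7572 dB (link closes)

9.7572 dB


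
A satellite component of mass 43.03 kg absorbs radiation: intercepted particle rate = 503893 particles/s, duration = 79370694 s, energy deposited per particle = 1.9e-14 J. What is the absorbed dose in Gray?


Total energy deposited = rate * time * E_per
  = 503893 * 79370694 * 1.9e-14 = 0.7598924 J
Dose = E_total / mass = 0.7598924 / 43.03
Dose = 0.0176596 Gy

0.0177 Gy


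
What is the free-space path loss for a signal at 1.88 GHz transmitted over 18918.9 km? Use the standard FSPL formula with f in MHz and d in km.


f = 1.88 GHz = 1880.0000 MHz
d = 18918.9 km
FSPL = 32.44 + 20*log10(1880.0000) + 20*log10(18918.9)
FSPL = 32.44 + 65.4832 + 85.5379
FSPL = 183.4611 dB

183.4611 dB


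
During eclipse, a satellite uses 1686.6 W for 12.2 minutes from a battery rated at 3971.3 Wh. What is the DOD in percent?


E_used = P * t / 60 = 1686.6 * 12.2 / 60 = 342.9420 Wh
DOD = E_used / E_total * 100 = 342.9420 / 3971.3 * 100
DOD = 8.6355 %

8.6355 %


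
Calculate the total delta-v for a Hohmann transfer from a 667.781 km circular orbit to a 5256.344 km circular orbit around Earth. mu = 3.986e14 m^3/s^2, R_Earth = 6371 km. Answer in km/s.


r1 = 7038.7810 km = 7.038781e+06 m
r2 = 11627.3440 km = 1.1627344e+07 m
dv1 = sqrt(mu/r1)*(sqrt(2*r2/(r1+r2)) - 1) = 874.1643 m/s
dv2 = sqrt(mu/r2)*(1 - sqrt(2*r1/(r1+r2))) = 770.3237 m/s
total dv = |dv1| + |dv2| = 874.1643 + 770.3237 = 1644.4879 m/s = 1.6445 km/s

1.6445 km/s


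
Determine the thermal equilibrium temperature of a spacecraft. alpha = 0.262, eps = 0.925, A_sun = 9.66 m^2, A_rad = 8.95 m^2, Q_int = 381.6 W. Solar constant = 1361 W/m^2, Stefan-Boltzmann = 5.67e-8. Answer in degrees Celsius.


Numerator = alpha*S*A_sun + Q_int = 0.262*1361*9.66 + 381.6 = 3826.1821 W
Denominator = eps*sigma*A_rad = 0.925*5.67e-8*8.95 = 4.6940512e-07 W/K^4
T^4 = 8.1511298e+09 K^4
T = 300.4723 K = 27.3223 C

27.3223 degrees Celsius


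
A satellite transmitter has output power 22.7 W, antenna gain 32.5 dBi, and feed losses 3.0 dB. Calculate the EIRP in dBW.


Pt = 22.7 W = 13.5603 dBW
EIRP = Pt_dBW + Gt - losses = 13.5603 + 32.5 - 3.0 = 43.0603 dBW

43.0603 dBW


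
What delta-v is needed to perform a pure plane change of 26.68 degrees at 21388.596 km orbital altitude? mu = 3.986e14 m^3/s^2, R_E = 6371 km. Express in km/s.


r = 27759.5960 km = 2.7759596e+07 m
V = sqrt(mu/r) = 3789.3269 m/s
di = 26.68 deg = 0.4656538 rad
dV = 2*V*sin(di/2) = 2*3789.3269*sin(0.2328269)
dV = 1748.6159 m/s = 1.7486 km/s

1.7486 km/s


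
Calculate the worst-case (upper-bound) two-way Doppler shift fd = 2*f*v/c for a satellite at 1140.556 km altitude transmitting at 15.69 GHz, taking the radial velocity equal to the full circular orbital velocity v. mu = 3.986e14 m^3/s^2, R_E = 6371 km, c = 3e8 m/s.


r = 7.511556e+06 m
v = sqrt(mu/r) = 7284.5662 m/s (worst-case radial velocity)
f = 15.69 GHz = 1.569e+10 Hz
fd = 2*f*v/c = 2*1.569e+10*7284.5662/3.0e+08
fd = 761965.6212 Hz

761965.6212 Hz


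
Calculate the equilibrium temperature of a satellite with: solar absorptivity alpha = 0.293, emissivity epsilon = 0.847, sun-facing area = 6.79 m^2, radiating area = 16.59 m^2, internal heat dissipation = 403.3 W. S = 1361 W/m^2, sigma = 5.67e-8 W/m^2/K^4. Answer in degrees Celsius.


Numerator = alpha*S*A_sun + Q_int = 0.293*1361*6.79 + 403.3 = 3110.9687 W
Denominator = eps*sigma*A_rad = 0.847*5.67e-8*16.59 = 7.9673309e-07 W/K^4
T^4 = 3.904656e+09 K^4
T = 249.9745 K = -23.1755 C

-23.1755 degrees Celsius


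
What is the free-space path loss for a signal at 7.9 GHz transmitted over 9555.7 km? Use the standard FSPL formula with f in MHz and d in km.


f = 7.9 GHz = 7900.0000 MHz
d = 9555.7 km
FSPL = 32.44 + 20*log10(7900.0000) + 20*log10(9555.7)
FSPL = 32.44 + 77.9525 + 79.6053
FSPL = 189.9978 dB

189.9978 dB


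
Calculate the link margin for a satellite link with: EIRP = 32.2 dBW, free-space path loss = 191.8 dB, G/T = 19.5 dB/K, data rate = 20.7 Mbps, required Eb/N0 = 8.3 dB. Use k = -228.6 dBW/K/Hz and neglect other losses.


C/N0 = EIRP - FSPL + G/T - k = 32.2 - 191.8 + 19.5 - (-228.6)
C/N0 = 88.5000 dB-Hz
R_b = 20.7 Mbps = 2.07e+07 bps -> 10*log10(R_b) = 73.1597 dB-Hz
Eb/N0 = C/N0 - 10*log10(R_b) = 88.5000 - 73.1597 = 15.3403 dB
Margin = Eb/N0 - Eb/N0_req = 15.3403 - 8.3 = 7.0403 dB (link closes)

7.0403 dB


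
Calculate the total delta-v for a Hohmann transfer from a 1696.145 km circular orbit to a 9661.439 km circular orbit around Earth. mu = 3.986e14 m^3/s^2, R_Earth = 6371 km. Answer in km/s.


r1 = 8067.1450 km = 8.067145e+06 m
r2 = 16032.4390 km = 1.6032439e+07 m
dv1 = sqrt(mu/r1)*(sqrt(2*r2/(r1+r2)) - 1) = 1078.8478 m/s
dv2 = sqrt(mu/r2)*(1 - sqrt(2*r1/(r1+r2))) = 906.3891 m/s
total dv = |dv1| + |dv2| = 1078.8478 + 906.3891 = 1985.2368 m/s = 1.9852 km/s

1.9852 km/s


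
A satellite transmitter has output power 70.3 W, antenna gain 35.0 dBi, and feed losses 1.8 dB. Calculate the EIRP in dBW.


Pt = 70.3 W = 18.4696 dBW
EIRP = Pt_dBW + Gt - losses = 18.4696 + 35.0 - 1.8 = 51.6696 dBW

51.6696 dBW


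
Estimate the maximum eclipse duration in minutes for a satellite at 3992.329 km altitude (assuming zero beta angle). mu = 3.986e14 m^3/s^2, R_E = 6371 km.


r = 10363.3290 km
T = 174.9883 min
Eclipse fraction = arcsin(R_E/r)/pi = arcsin(6371.0000/10363.3290)/pi
= arcsin(0.6147638)/pi = 0.2107487
Eclipse duration = 0.2107487 * 174.9883 = 36.8785 min

36.8785 minutes


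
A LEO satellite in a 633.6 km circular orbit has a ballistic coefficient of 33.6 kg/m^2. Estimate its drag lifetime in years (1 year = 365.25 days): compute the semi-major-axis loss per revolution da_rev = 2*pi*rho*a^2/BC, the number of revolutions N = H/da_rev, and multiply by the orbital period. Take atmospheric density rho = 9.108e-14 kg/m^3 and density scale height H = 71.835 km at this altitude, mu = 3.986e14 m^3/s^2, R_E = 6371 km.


a = R_E + alt = 7004.6000 km = 7.0046e+06 m
da_rev = 2*pi*rho*a^2/BC = 2*pi*9.108e-14*(7.0046e+06)^2/33.6 = 0.835661304 m per revolution
N = H/da_rev = 71835.0000 m / 0.835661304 m = 85961.8599 revolutions
P = 2*pi*sqrt(a^3/mu) = 5834.2661 s
lifetime = N*P = 85961.8599 * 5834.2661 = 5.0152436e+08 s = 5804.6801 days
years = 5804.6801 / 365.25 = 15.8923 years

15.8923 years


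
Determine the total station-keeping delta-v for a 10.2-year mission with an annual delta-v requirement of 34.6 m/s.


dV = rate * years = 34.6 * 10.2
dV = 352.9200 m/s

352.9200 m/s


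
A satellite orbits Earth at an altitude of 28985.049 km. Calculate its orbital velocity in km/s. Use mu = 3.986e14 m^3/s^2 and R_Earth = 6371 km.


r = R_E + alt = 6371.0 + 28985.049 = 35356.0490 km = 3.5356049e+07 m
v = sqrt(mu/r) = sqrt(3.986e14 / 3.5356049e+07) = 3357.6605 m/s = 3.3577 km/s

3.3577 km/s


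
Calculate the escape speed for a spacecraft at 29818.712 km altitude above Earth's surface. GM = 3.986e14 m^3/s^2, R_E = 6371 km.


r = 6371.0 + 29818.712 = 36189.7120 km = 3.6189712e+07 m
v_esc = sqrt(2*mu/r) = sqrt(2*3.986e14 / 3.6189712e+07)
v_esc = 4693.4380 m/s = 4.6934 km/s

4.6934 km/s


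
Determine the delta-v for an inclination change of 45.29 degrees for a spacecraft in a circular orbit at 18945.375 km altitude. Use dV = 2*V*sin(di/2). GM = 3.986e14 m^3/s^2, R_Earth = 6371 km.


r = 25316.3750 km = 2.5316375e+07 m
V = sqrt(mu/r) = 3967.9655 m/s
di = 45.29 deg = 0.7904596 rad
dV = 2*V*sin(di/2) = 2*3967.9655*sin(0.3952298)
dV = 3055.4945 m/s = 3.0555 km/s

3.0555 km/s


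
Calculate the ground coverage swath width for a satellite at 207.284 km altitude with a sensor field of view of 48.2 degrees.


FOV = 48.2 deg = 0.8412487 rad
swath = 2 * alt * tan(FOV/2) = 2 * 207.284 * tan(0.4206243)
swath = 2 * 207.284 * 0.4473216
swath = 185.4452 km

185.4452 km


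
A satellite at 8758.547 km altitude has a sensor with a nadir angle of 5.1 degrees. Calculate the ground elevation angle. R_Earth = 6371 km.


r = R_E + alt = 15129.5470 km
Law of sines in the satellite / Earth-center / ground-point triangle:
  sin(nadir)/R_E = sin(90 + el)/r  =>  cos(el) = (r/R_E)*sin(nadir)
cos(el) = (15129.5470 / 6371.0000) * sin(5.1 deg) = 0.2111019
el = arccos(0.2111019) = 77.8131 deg
(Earth-central angle = 90 - nadir - el = 7.0869 deg)

77.8131 degrees


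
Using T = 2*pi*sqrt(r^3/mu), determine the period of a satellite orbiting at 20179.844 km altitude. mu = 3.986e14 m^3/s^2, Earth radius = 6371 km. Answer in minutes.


r = 26550.8440 km = 2.6550844e+07 m
T = 2*pi*sqrt(r^3/mu) = 2*pi*sqrt(1.8716946e+22 / 3.986e14)
T = 43055.5080 s = 717.5918 min

717.5918 minutes


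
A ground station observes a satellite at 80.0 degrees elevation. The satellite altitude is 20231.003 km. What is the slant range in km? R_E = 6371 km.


h = 20231.003 km, el = 80.0 deg
d = -R_E*sin(el) + sqrt((R_E*sin(el))^2 + 2*R_E*h + h^2)
d = -6371.0000*sin(1.3963) + sqrt((6371.0000*0.9848078)^2 + 2*6371.0000*20231.003 + 20231.003^2)
d = 20304.7784 km

20304.7784 km


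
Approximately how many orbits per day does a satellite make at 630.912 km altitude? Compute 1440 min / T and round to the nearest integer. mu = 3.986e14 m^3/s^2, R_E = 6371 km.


r = 7.001912e+06 m
T = 2*pi*sqrt(r^3/mu) = 5830.9081 s = 97.1818 min
revs/day = 1440 / 97.1818 = 14.8176
Rounded: 15 revolutions per day

15 revolutions per day


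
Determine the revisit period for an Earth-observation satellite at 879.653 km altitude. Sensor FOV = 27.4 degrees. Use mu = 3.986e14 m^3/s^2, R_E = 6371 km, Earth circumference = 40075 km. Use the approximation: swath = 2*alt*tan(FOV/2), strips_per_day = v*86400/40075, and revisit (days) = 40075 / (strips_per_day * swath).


swath = 2*879.653*tan(0.2391101) = 428.8726 km
v = sqrt(mu/r) = 7414.4696 m/s = 7.4145 km/s
strips/day = v*86400/40075 = 7.4145*86400/40075 = 15.9853
coverage/day = strips * swath = 15.9853 * 428.8726 = 6855.6490 km
revisit = 40075 / 6855.6490 = 5.8455 days

5.8455 days


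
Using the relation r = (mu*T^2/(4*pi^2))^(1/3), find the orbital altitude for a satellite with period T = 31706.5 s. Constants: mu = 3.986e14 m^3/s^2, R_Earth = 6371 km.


T = 31706.5 s
r = (mu*T^2/(4*pi^2))^(1/3) = (3.986e14 * 31706.5^2 / (4*pi^2))^(1/3)
r = 2.1651669e+07 m = 21651.6695 km
alt = r - R_E = 21651.6695 - 6371 = 15280.6695 km

15280.6695 km


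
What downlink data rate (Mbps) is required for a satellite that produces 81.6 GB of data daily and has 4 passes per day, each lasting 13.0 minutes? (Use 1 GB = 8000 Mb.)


total contact time = 4 * 13.0 * 60 = 3120.0000 s
data = 81.6 GB = 652800.0000 Mb
rate = 652800.0000 / 3120.0000 = 209.2308 Mbps

209.2308 Mbps


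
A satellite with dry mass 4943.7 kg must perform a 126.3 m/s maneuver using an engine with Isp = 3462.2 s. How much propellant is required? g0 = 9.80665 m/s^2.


ve = Isp * g0 = 3462.2 * 9.80665 = 33952.583630 m/s
mass ratio = exp(dv/ve) = exp(126.3/33952.583630) = 1.00372682
m_prop = m_dry * (mr - 1) = 4943.7 * (1.00372682 - 1)
m_prop = 18.4243 kg

18.4243 kg


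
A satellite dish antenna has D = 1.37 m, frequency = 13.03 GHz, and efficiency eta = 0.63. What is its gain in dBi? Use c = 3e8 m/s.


lambda = c/f = 3e8 / 1.303e+10 = 0.02302379 m
G = eta*(pi*D/lambda)^2 = 0.63*(pi*1.37/0.02302379)^2
G = 22015.4593 (linear)
G = 10*log10(22015.4593) = 43.4273 dBi

43.4273 dBi


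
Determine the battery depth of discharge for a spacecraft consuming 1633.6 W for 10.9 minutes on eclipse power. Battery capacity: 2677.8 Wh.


E_used = P * t / 60 = 1633.6 * 10.9 / 60 = 296.7707 Wh
DOD = E_used / E_total * 100 = 296.7707 / 2677.8 * 100
DOD = 11.0826 %

11.0826 %


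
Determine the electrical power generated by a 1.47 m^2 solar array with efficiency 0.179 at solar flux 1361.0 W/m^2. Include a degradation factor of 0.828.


P = area * eta * S * degradation
P = 1.47 * 0.179 * 1361.0 * 0.828
P = 296.5233 W

296.5233 W


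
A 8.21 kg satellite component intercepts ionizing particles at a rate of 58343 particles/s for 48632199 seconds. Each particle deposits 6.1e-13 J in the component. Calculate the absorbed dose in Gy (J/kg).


Total energy deposited = rate * time * E_per
  = 58343 * 48632199 * 6.1e-13 = 1.7308 J
Dose = E_total / mass = 1.7308 / 8.21
Dose = 0.2108139 Gy

0.2108 Gy


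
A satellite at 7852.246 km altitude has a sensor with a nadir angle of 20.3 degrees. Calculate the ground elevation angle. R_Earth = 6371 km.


r = R_E + alt = 14223.2460 km
Law of sines in the satellite / Earth-center / ground-point triangle:
  sin(nadir)/R_E = sin(90 + el)/r  =>  cos(el) = (r/R_E)*sin(nadir)
cos(el) = (14223.2460 / 6371.0000) * sin(20.3 deg) = 0.7745332
el = arccos(0.7745332) = 39.2373 deg
(Earth-central angle = 90 - nadir - el = 30.4627 deg)

39.2373 degrees


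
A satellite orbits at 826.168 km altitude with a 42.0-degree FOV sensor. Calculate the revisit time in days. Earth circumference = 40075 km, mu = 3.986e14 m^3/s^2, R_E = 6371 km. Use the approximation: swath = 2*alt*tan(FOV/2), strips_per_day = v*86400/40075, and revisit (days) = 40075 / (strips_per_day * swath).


swath = 2*826.168*tan(0.3665191) = 634.2724 km
v = sqrt(mu/r) = 7441.9685 m/s = 7.4420 km/s
strips/day = v*86400/40075 = 7.4420*86400/40075 = 16.0446
coverage/day = strips * swath = 16.0446 * 634.2724 = 10176.6263 km
revisit = 40075 / 10176.6263 = 3.9379 days

3.9379 days


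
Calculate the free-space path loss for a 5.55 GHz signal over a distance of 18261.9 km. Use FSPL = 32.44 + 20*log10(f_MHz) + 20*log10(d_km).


f = 5.55 GHz = 5550.0000 MHz
d = 18261.9 km
FSPL = 32.44 + 20*log10(5550.0000) + 20*log10(18261.9)
FSPL = 32.44 + 74.8859 + 85.2309
FSPL = 192.5568 dB

192.5568 dB


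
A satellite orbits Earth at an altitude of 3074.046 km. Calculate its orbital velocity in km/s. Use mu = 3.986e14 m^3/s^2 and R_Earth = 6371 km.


r = R_E + alt = 6371.0 + 3074.046 = 9445.0460 km = 9.445046e+06 m
v = sqrt(mu/r) = sqrt(3.986e14 / 9.445046e+06) = 6496.3080 m/s = 6.4963 km/s

6.4963 km/s


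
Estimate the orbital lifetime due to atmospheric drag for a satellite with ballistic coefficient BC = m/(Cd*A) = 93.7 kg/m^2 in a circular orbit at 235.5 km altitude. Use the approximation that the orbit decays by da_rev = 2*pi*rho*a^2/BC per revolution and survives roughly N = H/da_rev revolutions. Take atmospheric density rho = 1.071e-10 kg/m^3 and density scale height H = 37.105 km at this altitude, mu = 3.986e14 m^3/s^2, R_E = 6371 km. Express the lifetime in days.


a = R_E + alt = 6606.5000 km = 6.6065e+06 m
da_rev = 2*pi*rho*a^2/BC = 2*pi*1.071e-10*(6.6065e+06)^2/93.7 = 313.453142 m per revolution
N = H/da_rev = 37105.0000 m / 313.453142 m = 118.3750 revolutions
P = 2*pi*sqrt(a^3/mu) = 5344.0238 s
lifetime = N*P = 118.3750 * 5344.0238 = 632598.5457 s = 7.3217 days

7.3217 days


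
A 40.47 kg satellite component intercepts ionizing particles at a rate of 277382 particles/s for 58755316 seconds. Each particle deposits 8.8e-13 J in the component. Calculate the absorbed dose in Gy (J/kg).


Total energy deposited = rate * time * E_per
  = 277382 * 58755316 * 8.8e-13 = 14.3419 J
Dose = E_total / mass = 14.3419 / 40.47
Dose = 0.3543847 Gy

0.3544 Gy


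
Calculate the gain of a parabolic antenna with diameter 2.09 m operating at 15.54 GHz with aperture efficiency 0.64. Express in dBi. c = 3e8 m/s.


lambda = c/f = 3e8 / 1.554e+10 = 0.01930502 m
G = eta*(pi*D/lambda)^2 = 0.64*(pi*2.09/0.01930502)^2
G = 74034.1017 (linear)
G = 10*log10(74034.1017) = 48.6943 dBi

48.6943 dBi


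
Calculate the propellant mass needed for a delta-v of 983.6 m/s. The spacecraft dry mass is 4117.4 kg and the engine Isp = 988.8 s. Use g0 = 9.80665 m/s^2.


ve = Isp * g0 = 988.8 * 9.80665 = 9696.815520 m/s
mass ratio = exp(dv/ve) = exp(983.6/9696.815520) = 1.10675838
m_prop = m_dry * (mr - 1) = 4117.4 * (1.10675838 - 1)
m_prop = 439.5669 kg

439.5669 kg


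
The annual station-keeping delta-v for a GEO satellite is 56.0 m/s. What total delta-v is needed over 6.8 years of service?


dV = rate * years = 56.0 * 6.8
dV = 380.8000 m/s

380.8000 m/s


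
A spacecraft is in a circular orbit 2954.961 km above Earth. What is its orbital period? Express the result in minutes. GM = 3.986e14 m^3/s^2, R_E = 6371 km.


r = 9325.9610 km = 9.325961e+06 m
T = 2*pi*sqrt(r^3/mu) = 2*pi*sqrt(8.1111192e+20 / 3.986e14)
T = 8962.9632 s = 149.3827 min

149.3827 minutes
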